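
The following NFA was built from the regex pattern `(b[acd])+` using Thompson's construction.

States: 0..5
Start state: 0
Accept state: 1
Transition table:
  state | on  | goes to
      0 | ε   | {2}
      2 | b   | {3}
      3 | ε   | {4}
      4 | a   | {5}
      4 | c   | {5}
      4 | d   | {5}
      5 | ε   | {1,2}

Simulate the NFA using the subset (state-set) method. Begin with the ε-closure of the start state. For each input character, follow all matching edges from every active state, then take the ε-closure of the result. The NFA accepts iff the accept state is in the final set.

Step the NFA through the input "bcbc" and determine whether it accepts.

start: ε-closure({0}) = {0,2}
'b' @ 1: {3,4}
'c' @ 2: {1,2,5}  [accepting]
'b' @ 3: {3,4}
'c' @ 4: {1,2,5}  [accepting]
end set {1,2,5} — state 1 in

Answer: ACCEPT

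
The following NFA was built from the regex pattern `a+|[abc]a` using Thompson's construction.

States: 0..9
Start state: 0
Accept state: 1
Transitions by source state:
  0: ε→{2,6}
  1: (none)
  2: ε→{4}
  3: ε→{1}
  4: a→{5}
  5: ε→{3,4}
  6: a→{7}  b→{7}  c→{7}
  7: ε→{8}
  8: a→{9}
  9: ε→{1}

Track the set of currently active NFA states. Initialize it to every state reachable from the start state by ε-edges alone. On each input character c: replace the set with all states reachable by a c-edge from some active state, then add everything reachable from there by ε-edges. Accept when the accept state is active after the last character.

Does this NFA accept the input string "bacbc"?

Answer: REJECT

Trace:
start: ε-closure({0}) = {0,2,4,6}
'b' @ 1: {7,8}
'a' @ 2: {1,9}  [accepting]
'c' @ 3: {}  — no active states
rest 'bc' ignored (set empty)
after full input: {}  (accept=1 not in)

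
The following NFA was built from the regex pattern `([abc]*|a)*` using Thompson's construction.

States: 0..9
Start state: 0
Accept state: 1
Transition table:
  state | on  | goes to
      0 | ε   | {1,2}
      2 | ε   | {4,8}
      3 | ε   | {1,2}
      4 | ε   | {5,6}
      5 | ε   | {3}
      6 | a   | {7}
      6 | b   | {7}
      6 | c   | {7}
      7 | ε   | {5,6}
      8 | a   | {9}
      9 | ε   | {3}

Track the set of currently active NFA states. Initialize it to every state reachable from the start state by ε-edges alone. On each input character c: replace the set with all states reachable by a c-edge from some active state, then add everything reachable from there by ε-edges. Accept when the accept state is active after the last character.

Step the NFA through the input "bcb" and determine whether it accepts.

initial (ε-close {0}): {0,1,2,3,4,5,6,8}
'b' @ 1: {1,2,3,4,5,6,7,8}  (accept∈set)
'c' @ 2: {1,2,3,4,5,6,7,8}  (accept∈set)
'b' @ 3: {1,2,3,4,5,6,7,8}  (accept∈set)
end set {1,2,3,4,5,6,7,8} — state 1 in

Answer: ACCEPT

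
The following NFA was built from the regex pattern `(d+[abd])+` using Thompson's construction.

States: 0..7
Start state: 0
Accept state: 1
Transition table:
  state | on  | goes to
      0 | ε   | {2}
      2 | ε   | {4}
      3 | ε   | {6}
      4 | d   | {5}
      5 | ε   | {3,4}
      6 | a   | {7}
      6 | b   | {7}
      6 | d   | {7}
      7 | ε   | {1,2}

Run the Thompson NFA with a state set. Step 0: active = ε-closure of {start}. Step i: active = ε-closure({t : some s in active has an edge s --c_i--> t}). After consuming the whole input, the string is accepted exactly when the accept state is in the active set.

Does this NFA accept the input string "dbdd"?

Answer: ACCEPT

Steps:
S₀ = ε-closure({0}) = {0,2,4}
'd' @ 1: {3,4,5,6}
'b' @ 2: {1,2,4,7}  [accepting]
'd' @ 3: {3,4,5,6}
'd' @ 4: {1,2,3,4,5,6,7}  [accepting]
final: {1,2,3,4,5,6,7}; accept 1 in set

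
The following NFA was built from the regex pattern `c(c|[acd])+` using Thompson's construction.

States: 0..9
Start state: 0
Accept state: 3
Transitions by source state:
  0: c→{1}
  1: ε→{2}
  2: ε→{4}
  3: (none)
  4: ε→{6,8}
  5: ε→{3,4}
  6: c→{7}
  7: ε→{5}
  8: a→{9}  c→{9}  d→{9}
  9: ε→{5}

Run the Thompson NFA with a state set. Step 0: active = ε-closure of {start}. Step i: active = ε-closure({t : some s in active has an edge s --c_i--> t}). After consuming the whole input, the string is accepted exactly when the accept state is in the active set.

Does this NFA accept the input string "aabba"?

Answer: REJECT

Steps:
start: ε-closure({0}) = {0}
'a' @ 1: {}  — no active states
rest 'abba' ignored (set empty)
final: {}; accept 3 not in set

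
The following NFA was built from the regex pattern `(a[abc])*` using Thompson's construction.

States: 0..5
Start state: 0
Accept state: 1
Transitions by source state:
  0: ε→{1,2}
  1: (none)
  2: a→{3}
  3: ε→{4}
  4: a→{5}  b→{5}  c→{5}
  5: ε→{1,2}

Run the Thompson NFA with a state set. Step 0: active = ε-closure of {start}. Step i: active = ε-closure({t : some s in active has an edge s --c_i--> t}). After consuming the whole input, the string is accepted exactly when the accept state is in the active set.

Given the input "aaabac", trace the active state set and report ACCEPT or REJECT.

start: ε-closure({0}) = {0,1,2}
'a' @ 1: {3,4}
'a' @ 2: {1,2,5}  ✓accept
'a' @ 3: {3,4}
'b' @ 4: {1,2,5}  ✓accept
'a' @ 5: {3,4}
'c' @ 6: {1,2,5}  ✓accept
end set {1,2,5} — state 1 in

Answer: ACCEPT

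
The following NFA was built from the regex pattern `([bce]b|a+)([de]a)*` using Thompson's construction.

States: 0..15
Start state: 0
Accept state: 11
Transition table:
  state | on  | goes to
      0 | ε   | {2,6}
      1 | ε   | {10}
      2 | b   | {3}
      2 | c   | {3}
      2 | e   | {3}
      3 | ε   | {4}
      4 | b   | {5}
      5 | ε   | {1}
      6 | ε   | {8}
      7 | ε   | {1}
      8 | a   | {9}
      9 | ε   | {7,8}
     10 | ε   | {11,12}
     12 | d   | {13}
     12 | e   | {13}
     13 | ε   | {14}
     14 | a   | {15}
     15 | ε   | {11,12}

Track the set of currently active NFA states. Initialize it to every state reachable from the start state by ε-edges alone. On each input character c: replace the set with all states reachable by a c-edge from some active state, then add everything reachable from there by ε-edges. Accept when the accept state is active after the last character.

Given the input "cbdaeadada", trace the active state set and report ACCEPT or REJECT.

Answer: ACCEPT

Derivation:
S₀ = ε-closure({0}) = {0,2,6,8}
'c' @ 1: {3,4}
'b' @ 2: {1,5,10,11,12}  (accept∈set)
'd' @ 3: {13,14}
'a' @ 4: {11,12,15}  (accept∈set)
'e' @ 5: {13,14}
'a' @ 6: {11,12,15}  (accept∈set)
'd' @ 7: {13,14}
'a' @ 8: {11,12,15}  (accept∈set)
'd' @ 9: {13,14}
'a' @ 10: {11,12,15}  (accept∈set)
final: {11,12,15}; accept 11 in set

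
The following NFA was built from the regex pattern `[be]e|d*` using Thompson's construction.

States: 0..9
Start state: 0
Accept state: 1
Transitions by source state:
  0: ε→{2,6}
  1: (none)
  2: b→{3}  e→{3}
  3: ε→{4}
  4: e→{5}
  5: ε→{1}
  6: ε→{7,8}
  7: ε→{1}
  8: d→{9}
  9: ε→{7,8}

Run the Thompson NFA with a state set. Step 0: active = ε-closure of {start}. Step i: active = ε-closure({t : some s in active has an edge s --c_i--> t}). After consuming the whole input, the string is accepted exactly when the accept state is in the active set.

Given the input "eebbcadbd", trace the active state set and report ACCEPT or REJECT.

initial (ε-close {0}): {0,1,2,6,7,8}
'e' @ 1: {3,4}
'e' @ 2: {1,5}  ✓accept
'b' @ 3: {}  — dead — no transitions
rest 'bcadbd' ignored (set empty)
final: {}; accept 1 not in set

Answer: REJECT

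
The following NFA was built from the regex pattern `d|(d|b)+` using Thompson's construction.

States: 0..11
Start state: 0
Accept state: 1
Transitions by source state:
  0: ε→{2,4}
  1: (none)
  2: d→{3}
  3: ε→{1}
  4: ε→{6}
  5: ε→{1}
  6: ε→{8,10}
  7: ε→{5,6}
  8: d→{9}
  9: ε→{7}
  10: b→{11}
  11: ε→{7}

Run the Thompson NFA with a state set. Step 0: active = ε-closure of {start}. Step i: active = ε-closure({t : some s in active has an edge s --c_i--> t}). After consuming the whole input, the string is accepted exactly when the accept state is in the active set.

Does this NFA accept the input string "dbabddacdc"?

Answer: REJECT

Steps:
initial (ε-close {0}): {0,2,4,6,8,10}
'd' @ 1: {1,3,5,6,7,8,9,10}  (accept∈set)
'b' @ 2: {1,5,6,7,8,10,11}  (accept∈set)
'a' @ 3: {}  — dead — no transitions
rest 'bddacdc' ignored (set empty)
end set {} — state 1 not in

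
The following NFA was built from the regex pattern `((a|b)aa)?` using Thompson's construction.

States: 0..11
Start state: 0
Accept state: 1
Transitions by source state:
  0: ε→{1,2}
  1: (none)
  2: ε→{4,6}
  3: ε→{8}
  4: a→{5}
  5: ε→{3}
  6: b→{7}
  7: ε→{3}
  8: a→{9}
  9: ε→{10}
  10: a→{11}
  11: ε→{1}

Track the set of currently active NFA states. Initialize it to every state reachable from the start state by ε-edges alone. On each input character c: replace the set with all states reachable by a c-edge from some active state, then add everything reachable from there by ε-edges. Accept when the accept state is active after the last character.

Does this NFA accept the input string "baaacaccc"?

Answer: REJECT

Trace:
start: ε-closure({0}) = {0,1,2,4,6}
'b' @ 1: {3,7,8}
'a' @ 2: {9,10}
'a' @ 3: {1,11}  (accept∈set)
'a' @ 4: {}  — no active states
rest 'caccc' ignored (set empty)
after full input: {}  (accept=1 not in)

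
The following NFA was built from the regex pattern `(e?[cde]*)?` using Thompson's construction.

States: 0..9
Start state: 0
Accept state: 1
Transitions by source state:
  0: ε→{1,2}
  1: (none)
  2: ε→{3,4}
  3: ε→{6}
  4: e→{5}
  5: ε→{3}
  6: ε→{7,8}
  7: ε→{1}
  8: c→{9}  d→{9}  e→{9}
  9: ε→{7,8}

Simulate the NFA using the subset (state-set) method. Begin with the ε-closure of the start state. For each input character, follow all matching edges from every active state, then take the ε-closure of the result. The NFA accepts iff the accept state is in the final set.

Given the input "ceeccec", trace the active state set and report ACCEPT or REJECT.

start: ε-closure({0}) = {0,1,2,3,4,6,7,8}
'c' @ 1: {1,7,8,9}  [accepting]
'e' @ 2: {1,7,8,9}  [accepting]
'e' @ 3: {1,7,8,9}  [accepting]
'c' @ 4: {1,7,8,9}  [accepting]
'c' @ 5: {1,7,8,9}  [accepting]
'e' @ 6: {1,7,8,9}  [accepting]
'c' @ 7: {1,7,8,9}  [accepting]
after full input: {1,7,8,9}  (accept=1 in)

Answer: ACCEPT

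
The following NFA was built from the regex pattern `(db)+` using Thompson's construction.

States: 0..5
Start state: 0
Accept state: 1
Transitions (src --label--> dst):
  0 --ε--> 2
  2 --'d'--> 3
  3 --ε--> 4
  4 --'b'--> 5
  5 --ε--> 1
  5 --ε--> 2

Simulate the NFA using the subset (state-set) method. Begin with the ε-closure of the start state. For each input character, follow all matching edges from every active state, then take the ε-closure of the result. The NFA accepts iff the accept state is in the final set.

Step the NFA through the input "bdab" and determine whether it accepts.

S₀ = ε-closure({0}) = {0,2}
'b' @ 1: {}  — state set empty
rest 'dab' ignored (set empty)
after full input: {}  (accept=1 not in)

Answer: REJECT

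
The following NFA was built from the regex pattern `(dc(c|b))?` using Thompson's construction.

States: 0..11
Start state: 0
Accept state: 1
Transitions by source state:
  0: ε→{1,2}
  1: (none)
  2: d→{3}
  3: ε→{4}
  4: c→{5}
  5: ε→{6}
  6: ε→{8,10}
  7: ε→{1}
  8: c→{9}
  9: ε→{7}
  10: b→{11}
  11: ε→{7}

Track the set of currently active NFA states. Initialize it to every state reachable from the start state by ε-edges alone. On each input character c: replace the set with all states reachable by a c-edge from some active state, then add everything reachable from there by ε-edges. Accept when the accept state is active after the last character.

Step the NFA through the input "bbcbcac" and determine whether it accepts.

Answer: REJECT

Trace:
initial (ε-close {0}): {0,1,2}
'b' @ 1: {}  — state set empty
rest 'bcbcac' ignored (set empty)
final: {}; accept 1 not in set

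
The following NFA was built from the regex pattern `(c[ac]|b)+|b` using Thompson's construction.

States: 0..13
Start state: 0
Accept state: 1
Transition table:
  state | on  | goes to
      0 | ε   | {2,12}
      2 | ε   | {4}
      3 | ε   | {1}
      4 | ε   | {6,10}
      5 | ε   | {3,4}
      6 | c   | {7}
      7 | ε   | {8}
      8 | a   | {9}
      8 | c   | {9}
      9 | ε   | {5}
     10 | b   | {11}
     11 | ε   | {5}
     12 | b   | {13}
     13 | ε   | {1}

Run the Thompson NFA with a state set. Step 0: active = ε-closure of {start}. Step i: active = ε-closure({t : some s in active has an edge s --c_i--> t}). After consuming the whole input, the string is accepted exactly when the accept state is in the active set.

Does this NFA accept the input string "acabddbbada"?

initial (ε-close {0}): {0,2,4,6,10,12}
'a' @ 1: {}  — no active states
rest 'cabddbbada' ignored (set empty)
end set {} — state 1 not in

Answer: REJECT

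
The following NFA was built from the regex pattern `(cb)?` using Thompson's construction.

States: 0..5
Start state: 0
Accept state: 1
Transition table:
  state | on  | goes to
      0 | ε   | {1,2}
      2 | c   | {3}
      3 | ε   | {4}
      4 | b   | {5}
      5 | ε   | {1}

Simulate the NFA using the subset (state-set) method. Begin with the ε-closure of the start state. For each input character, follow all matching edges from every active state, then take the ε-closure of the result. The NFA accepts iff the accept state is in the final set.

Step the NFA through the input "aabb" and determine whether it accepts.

Answer: REJECT

Derivation:
start: ε-closure({0}) = {0,1,2}
'a' @ 1: {}  — dead — no transitions
rest 'abb' ignored (set empty)
final: {}; accept 1 not in set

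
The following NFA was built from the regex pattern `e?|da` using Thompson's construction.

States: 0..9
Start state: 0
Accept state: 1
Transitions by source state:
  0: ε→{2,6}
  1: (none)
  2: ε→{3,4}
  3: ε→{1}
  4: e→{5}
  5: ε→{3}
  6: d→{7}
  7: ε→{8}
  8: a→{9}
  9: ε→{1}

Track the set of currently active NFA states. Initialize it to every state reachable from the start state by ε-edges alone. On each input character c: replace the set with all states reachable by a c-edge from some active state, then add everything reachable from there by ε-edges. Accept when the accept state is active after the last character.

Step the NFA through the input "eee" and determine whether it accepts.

start: ε-closure({0}) = {0,1,2,3,4,6}
'e' @ 1: {1,3,5}  ✓accept
'e' @ 2: {}  — state set empty
rest 'e' ignored (set empty)
end set {} — state 1 not in

Answer: REJECT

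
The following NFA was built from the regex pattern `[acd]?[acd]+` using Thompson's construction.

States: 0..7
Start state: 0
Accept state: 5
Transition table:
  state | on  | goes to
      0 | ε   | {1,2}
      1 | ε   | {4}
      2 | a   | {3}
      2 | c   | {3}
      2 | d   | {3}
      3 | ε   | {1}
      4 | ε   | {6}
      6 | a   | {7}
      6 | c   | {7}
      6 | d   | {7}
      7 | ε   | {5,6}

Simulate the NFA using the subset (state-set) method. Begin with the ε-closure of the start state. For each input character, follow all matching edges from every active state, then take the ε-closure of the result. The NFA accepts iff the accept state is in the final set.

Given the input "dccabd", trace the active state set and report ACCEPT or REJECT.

S₀ = ε-closure({0}) = {0,1,2,4,6}
'd' @ 1: {1,3,4,5,6,7}  (accept∈set)
'c' @ 2: {5,6,7}  (accept∈set)
'c' @ 3: {5,6,7}  (accept∈set)
'a' @ 4: {5,6,7}  (accept∈set)
'b' @ 5: {}  — dead — no transitions
rest 'd' ignored (set empty)
final: {}; accept 5 not in set

Answer: REJECT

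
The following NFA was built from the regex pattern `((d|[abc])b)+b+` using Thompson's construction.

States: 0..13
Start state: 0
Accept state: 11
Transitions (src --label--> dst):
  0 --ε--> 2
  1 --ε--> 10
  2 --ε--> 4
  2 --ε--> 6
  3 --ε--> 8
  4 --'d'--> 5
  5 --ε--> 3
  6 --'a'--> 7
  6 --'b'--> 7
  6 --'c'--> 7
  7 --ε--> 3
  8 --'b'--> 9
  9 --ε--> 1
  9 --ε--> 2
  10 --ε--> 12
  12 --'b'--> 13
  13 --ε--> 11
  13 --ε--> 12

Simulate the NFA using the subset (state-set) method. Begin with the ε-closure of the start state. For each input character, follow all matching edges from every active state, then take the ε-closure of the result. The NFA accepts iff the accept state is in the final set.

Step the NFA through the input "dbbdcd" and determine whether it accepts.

initial (ε-close {0}): {0,2,4,6}
'd' @ 1: {3,5,8}
'b' @ 2: {1,2,4,6,9,10,12}
'b' @ 3: {3,7,8,11,12,13}  [accepting]
'd' @ 4: {}  — state set empty
rest 'cd' ignored (set empty)
end set {} — state 11 not in

Answer: REJECT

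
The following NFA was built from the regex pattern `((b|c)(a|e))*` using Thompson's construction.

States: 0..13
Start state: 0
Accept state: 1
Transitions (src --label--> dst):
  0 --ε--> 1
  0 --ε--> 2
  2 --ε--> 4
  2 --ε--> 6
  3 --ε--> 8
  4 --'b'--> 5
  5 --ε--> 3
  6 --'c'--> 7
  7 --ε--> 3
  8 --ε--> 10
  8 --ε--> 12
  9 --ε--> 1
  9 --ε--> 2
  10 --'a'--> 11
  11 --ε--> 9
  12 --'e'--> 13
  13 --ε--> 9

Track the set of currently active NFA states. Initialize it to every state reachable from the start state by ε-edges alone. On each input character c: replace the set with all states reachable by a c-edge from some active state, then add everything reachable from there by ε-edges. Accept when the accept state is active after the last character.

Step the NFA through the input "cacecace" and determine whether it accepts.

start: ε-closure({0}) = {0,1,2,4,6}
'c' @ 1: {3,7,8,10,12}
'a' @ 2: {1,2,4,6,9,11}  [accepting]
'c' @ 3: {3,7,8,10,12}
'e' @ 4: {1,2,4,6,9,13}  [accepting]
'c' @ 5: {3,7,8,10,12}
'a' @ 6: {1,2,4,6,9,11}  [accepting]
'c' @ 7: {3,7,8,10,12}
'e' @ 8: {1,2,4,6,9,13}  [accepting]
final: {1,2,4,6,9,13}; accept 1 in set

Answer: ACCEPT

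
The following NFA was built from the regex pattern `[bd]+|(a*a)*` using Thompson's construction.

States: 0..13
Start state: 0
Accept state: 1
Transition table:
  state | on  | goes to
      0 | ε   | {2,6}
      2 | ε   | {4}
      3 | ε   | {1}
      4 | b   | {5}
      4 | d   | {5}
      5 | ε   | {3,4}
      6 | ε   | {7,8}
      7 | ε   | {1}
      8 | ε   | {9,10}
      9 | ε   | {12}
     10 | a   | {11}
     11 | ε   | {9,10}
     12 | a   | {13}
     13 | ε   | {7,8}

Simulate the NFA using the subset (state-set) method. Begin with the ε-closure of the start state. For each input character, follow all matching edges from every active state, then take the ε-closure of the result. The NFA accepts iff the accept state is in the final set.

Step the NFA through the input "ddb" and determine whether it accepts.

start: ε-closure({0}) = {0,1,2,4,6,7,8,9,10,12}
'd' @ 1: {1,3,4,5}  (accept∈set)
'd' @ 2: {1,3,4,5}  (accept∈set)
'b' @ 3: {1,3,4,5}  (accept∈set)
final: {1,3,4,5}; accept 1 in set

Answer: ACCEPT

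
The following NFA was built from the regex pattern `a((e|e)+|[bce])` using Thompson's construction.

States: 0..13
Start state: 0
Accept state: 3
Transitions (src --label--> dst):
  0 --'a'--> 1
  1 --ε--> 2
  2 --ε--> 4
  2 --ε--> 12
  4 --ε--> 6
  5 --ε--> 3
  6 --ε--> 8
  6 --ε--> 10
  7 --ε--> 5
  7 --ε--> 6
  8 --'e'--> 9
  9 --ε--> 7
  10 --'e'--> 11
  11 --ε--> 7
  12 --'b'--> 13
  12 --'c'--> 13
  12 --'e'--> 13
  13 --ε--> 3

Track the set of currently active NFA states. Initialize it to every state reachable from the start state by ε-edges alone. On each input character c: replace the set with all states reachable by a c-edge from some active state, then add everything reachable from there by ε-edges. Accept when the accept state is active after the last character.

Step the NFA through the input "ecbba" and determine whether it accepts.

initial (ε-close {0}): {0}
'e' @ 1: {}  — dead — no transitions
rest 'cbba' ignored (set empty)
after full input: {}  (accept=3 not in)

Answer: REJECT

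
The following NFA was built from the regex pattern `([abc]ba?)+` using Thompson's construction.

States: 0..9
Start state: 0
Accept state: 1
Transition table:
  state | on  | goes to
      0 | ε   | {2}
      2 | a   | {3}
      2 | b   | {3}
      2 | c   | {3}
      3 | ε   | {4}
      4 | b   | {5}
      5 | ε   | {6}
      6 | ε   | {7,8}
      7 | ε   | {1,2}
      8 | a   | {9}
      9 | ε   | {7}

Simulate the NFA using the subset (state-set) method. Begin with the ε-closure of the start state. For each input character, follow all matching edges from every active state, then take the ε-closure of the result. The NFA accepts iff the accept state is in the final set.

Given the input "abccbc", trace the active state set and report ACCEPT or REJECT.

Answer: REJECT

Trace:
S₀ = ε-closure({0}) = {0,2}
'a' @ 1: {3,4}
'b' @ 2: {1,2,5,6,7,8}  [accepting]
'c' @ 3: {3,4}
'c' @ 4: {}  — state set empty
rest 'bc' ignored (set empty)
after full input: {}  (accept=1 not in)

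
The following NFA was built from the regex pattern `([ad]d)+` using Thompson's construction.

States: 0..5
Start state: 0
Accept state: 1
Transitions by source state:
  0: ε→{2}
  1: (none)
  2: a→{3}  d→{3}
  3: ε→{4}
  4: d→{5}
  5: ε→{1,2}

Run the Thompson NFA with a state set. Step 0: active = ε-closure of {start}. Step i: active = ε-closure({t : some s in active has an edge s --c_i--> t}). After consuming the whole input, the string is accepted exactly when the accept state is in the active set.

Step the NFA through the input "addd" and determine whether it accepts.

Answer: ACCEPT

Derivation:
initial (ε-close {0}): {0,2}
'a' @ 1: {3,4}
'd' @ 2: {1,2,5}  [accepting]
'd' @ 3: {3,4}
'd' @ 4: {1,2,5}  [accepting]
after full input: {1,2,5}  (accept=1 in)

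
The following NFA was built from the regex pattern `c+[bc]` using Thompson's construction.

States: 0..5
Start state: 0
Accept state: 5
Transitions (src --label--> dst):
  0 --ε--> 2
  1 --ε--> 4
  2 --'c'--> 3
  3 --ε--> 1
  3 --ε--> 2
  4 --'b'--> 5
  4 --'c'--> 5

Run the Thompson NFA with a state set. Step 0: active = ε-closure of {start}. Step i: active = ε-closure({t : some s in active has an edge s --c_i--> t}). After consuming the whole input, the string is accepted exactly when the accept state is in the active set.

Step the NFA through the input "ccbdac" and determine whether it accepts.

Answer: REJECT

Steps:
start: ε-closure({0}) = {0,2}
'c' @ 1: {1,2,3,4}
'c' @ 2: {1,2,3,4,5}  [accepting]
'b' @ 3: {5}  [accepting]
'd' @ 4: {}  — dead — no transitions
rest 'ac' ignored (set empty)
after full input: {}  (accept=5 not in)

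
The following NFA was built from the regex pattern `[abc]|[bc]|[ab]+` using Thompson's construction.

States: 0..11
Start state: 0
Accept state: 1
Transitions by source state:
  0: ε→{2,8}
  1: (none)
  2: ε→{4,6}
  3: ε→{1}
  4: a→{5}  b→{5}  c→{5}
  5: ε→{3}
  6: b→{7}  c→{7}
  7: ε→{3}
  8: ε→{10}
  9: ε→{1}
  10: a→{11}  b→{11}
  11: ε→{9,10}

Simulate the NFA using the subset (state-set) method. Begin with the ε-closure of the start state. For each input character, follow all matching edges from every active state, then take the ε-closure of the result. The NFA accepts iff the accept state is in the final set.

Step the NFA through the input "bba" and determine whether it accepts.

Answer: ACCEPT

Steps:
start: ε-closure({0}) = {0,2,4,6,8,10}
'b' @ 1: {1,3,5,7,9,10,11}  (accept∈set)
'b' @ 2: {1,9,10,11}  (accept∈set)
'a' @ 3: {1,9,10,11}  (accept∈set)
final: {1,9,10,11}; accept 1 in set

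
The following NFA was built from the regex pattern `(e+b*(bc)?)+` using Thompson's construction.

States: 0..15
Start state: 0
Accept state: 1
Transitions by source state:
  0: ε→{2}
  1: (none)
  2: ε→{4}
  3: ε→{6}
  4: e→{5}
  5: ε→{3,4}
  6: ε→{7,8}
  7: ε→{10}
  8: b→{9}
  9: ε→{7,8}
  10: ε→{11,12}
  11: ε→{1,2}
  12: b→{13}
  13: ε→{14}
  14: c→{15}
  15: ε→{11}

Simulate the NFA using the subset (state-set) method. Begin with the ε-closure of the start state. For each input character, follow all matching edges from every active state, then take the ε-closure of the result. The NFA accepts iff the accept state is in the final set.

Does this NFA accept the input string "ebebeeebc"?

Answer: ACCEPT

Trace:
S₀ = ε-closure({0}) = {0,2,4}
'e' @ 1: {1,2,3,4,5,6,7,8,10,11,12}  ✓accept
'b' @ 2: {1,2,4,7,8,9,10,11,12,13,14}  ✓accept
'e' @ 3: {1,2,3,4,5,6,7,8,10,11,12}  ✓accept
'b' @ 4: {1,2,4,7,8,9,10,11,12,13,14}  ✓accept
'e' @ 5: {1,2,3,4,5,6,7,8,10,11,12}  ✓accept
'e' @ 6: {1,2,3,4,5,6,7,8,10,11,12}  ✓accept
'e' @ 7: {1,2,3,4,5,6,7,8,10,11,12}  ✓accept
'b' @ 8: {1,2,4,7,8,9,10,11,12,13,14}  ✓accept
'c' @ 9: {1,2,4,11,15}  ✓accept
after full input: {1,2,4,11,15}  (accept=1 in)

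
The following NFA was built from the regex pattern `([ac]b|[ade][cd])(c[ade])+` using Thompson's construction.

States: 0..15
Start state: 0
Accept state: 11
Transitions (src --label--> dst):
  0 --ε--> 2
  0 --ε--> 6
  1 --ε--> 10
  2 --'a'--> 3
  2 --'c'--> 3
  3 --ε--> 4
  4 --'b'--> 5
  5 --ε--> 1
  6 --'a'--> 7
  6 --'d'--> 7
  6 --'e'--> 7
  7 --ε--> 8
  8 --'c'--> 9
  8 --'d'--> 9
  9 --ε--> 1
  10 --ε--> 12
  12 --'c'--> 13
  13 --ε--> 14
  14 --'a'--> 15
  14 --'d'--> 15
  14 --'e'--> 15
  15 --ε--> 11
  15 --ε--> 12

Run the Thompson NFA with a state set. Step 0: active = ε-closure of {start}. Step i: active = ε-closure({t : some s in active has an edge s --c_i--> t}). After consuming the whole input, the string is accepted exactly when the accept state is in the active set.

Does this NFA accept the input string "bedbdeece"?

initial (ε-close {0}): {0,2,6}
'b' @ 1: {}  — state set empty
rest 'edbdeece' ignored (set empty)
final: {}; accept 11 not in set

Answer: REJECT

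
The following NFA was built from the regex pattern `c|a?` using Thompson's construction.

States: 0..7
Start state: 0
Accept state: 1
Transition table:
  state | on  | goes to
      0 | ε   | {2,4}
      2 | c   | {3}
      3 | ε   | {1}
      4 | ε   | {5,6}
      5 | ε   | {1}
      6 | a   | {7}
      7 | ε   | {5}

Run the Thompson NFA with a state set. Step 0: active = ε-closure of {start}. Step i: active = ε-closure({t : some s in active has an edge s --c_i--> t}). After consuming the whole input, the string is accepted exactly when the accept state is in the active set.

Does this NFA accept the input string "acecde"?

Answer: REJECT

Trace:
start: ε-closure({0}) = {0,1,2,4,5,6}
'a' @ 1: {1,5,7}  (accept∈set)
'c' @ 2: {}  — state set empty
rest 'ecde' ignored (set empty)
end set {} — state 1 not in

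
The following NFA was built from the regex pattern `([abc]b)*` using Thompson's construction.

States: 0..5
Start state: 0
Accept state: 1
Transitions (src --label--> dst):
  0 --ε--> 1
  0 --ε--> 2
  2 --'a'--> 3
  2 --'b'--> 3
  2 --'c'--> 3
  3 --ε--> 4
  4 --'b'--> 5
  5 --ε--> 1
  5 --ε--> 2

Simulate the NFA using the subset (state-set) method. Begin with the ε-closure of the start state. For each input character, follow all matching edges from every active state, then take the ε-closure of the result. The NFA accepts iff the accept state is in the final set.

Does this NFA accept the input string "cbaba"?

initial (ε-close {0}): {0,1,2}
'c' @ 1: {3,4}
'b' @ 2: {1,2,5}  (accept∈set)
'a' @ 3: {3,4}
'b' @ 4: {1,2,5}  (accept∈set)
'a' @ 5: {3,4}
final: {3,4}; accept 1 not in set

Answer: REJECT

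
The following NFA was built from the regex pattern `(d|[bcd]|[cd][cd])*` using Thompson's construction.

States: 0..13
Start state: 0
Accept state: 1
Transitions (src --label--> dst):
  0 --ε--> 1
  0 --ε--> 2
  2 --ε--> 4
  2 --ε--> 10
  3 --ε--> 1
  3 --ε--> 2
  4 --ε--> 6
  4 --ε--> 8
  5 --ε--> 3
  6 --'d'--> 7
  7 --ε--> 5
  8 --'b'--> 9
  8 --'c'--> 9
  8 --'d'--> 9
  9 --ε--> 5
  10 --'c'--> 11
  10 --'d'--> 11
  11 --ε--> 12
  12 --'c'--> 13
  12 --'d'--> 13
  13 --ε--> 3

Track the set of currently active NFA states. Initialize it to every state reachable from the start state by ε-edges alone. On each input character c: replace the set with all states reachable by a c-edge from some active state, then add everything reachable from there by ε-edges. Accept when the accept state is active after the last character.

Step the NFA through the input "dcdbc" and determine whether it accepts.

initial (ε-close {0}): {0,1,2,4,6,8,10}
'd' @ 1: {1,2,3,4,5,6,7,8,9,10,11,12}  [accepting]
'c' @ 2: {1,2,3,4,5,6,8,9,10,11,12,13}  [accepting]
'd' @ 3: {1,2,3,4,5,6,7,8,9,10,11,12,13}  [accepting]
'b' @ 4: {1,2,3,4,5,6,8,9,10}  [accepting]
'c' @ 5: {1,2,3,4,5,6,8,9,10,11,12}  [accepting]
final: {1,2,3,4,5,6,8,9,10,11,12}; accept 1 in set

Answer: ACCEPT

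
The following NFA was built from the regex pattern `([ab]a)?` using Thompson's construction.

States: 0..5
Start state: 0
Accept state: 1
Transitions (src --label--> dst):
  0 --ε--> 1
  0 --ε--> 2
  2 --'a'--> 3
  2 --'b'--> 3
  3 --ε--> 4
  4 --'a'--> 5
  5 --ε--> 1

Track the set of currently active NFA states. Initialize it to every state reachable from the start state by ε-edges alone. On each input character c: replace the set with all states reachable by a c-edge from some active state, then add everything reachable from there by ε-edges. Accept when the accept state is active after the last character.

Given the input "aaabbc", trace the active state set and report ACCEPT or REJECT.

start: ε-closure({0}) = {0,1,2}
'a' @ 1: {3,4}
'a' @ 2: {1,5}  (accept∈set)
'a' @ 3: {}  — state set empty
rest 'bbc' ignored (set empty)
end set {} — state 1 not in

Answer: REJECT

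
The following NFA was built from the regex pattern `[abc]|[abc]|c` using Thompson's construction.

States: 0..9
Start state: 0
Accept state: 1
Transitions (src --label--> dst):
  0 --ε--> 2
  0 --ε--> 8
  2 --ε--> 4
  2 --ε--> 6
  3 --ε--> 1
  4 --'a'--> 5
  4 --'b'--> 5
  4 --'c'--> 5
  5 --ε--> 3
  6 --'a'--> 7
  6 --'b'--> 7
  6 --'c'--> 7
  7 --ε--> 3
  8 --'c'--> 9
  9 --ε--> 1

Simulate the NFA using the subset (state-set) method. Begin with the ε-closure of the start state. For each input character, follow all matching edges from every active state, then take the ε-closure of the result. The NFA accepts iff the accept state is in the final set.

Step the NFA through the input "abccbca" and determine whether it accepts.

initial (ε-close {0}): {0,2,4,6,8}
'a' @ 1: {1,3,5,7}  (accept∈set)
'b' @ 2: {}  — dead — no transitions
rest 'ccbca' ignored (set empty)
final: {}; accept 1 not in set

Answer: REJECT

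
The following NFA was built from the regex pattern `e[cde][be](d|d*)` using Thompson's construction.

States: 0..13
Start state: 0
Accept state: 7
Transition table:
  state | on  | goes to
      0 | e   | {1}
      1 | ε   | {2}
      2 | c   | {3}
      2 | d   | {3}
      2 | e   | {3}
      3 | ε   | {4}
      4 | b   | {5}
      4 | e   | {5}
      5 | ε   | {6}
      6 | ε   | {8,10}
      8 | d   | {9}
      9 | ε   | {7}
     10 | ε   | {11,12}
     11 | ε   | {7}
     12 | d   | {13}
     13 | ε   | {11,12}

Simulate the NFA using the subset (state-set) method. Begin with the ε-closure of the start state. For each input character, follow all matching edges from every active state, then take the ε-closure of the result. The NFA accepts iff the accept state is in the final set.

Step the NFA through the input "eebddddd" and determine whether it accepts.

initial (ε-close {0}): {0}
'e' @ 1: {1,2}
'e' @ 2: {3,4}
'b' @ 3: {5,6,7,8,10,11,12}  (accept∈set)
'd' @ 4: {7,9,11,12,13}  (accept∈set)
'd' @ 5: {7,11,12,13}  (accept∈set)
'd' @ 6: {7,11,12,13}  (accept∈set)
'd' @ 7: {7,11,12,13}  (accept∈set)
'd' @ 8: {7,11,12,13}  (accept∈set)
end set {7,11,12,13} — state 7 in

Answer: ACCEPT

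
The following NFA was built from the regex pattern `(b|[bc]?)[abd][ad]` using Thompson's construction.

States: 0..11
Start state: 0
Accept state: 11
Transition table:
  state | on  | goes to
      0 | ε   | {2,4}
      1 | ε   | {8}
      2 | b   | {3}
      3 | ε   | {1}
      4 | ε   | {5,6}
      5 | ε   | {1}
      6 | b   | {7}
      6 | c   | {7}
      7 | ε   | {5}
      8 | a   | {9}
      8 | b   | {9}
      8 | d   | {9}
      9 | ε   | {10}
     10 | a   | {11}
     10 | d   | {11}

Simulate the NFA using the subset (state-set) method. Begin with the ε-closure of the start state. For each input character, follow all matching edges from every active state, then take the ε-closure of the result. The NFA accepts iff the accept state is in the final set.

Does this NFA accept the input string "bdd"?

Answer: ACCEPT

Trace:
initial (ε-close {0}): {0,1,2,4,5,6,8}
'b' @ 1: {1,3,5,7,8,9,10}
'd' @ 2: {9,10,11}  [accepting]
'd' @ 3: {11}  [accepting]
final: {11}; accept 11 in set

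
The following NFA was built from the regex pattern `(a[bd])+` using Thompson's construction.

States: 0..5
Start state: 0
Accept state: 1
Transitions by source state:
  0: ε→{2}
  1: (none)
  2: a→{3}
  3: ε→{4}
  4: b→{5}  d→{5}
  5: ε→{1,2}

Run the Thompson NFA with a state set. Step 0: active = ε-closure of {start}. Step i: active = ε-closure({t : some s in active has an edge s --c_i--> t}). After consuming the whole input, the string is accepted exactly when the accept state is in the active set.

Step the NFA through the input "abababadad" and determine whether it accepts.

initial (ε-close {0}): {0,2}
'a' @ 1: {3,4}
'b' @ 2: {1,2,5}  [accepting]
'a' @ 3: {3,4}
'b' @ 4: {1,2,5}  [accepting]
'a' @ 5: {3,4}
'b' @ 6: {1,2,5}  [accepting]
'a' @ 7: {3,4}
'd' @ 8: {1,2,5}  [accepting]
'a' @ 9: {3,4}
'd' @ 10: {1,2,5}  [accepting]
end set {1,2,5} — state 1 in

Answer: ACCEPT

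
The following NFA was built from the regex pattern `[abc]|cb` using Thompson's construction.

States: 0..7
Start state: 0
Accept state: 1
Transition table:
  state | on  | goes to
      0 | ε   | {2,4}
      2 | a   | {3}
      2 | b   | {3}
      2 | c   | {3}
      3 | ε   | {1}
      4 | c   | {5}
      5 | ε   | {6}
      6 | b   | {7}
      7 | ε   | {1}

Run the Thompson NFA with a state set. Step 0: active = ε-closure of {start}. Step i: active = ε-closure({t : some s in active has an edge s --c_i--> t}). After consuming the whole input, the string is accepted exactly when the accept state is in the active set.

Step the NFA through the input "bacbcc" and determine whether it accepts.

start: ε-closure({0}) = {0,2,4}
'b' @ 1: {1,3}  (accept∈set)
'a' @ 2: {}  — no active states
rest 'cbcc' ignored (set empty)
after full input: {}  (accept=1 not in)

Answer: REJECT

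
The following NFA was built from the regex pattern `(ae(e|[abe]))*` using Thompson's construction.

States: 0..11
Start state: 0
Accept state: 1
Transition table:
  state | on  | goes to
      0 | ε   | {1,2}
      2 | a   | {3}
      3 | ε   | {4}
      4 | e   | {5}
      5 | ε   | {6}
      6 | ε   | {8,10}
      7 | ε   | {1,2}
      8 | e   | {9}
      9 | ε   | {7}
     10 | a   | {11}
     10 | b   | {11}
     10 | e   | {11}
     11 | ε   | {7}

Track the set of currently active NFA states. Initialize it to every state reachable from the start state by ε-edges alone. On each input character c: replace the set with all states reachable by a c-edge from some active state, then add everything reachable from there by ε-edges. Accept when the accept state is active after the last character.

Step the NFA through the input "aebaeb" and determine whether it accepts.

initial (ε-close {0}): {0,1,2}
'a' @ 1: {3,4}
'e' @ 2: {5,6,8,10}
'b' @ 3: {1,2,7,11}  ✓accept
'a' @ 4: {3,4}
'e' @ 5: {5,6,8,10}
'b' @ 6: {1,2,7,11}  ✓accept
end set {1,2,7,11} — state 1 in

Answer: ACCEPT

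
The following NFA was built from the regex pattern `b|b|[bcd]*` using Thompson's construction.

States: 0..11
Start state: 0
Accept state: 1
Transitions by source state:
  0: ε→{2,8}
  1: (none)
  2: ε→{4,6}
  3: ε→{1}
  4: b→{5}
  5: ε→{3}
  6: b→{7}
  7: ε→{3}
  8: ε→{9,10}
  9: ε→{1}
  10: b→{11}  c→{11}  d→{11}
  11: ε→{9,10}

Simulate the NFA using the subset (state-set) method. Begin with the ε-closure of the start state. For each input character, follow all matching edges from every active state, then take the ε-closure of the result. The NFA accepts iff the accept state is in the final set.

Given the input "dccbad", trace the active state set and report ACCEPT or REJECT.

initial (ε-close {0}): {0,1,2,4,6,8,9,10}
'd' @ 1: {1,9,10,11}  (accept∈set)
'c' @ 2: {1,9,10,11}  (accept∈set)
'c' @ 3: {1,9,10,11}  (accept∈set)
'b' @ 4: {1,9,10,11}  (accept∈set)
'a' @ 5: {}  — state set empty
rest 'd' ignored (set empty)
end set {} — state 1 not in

Answer: REJECT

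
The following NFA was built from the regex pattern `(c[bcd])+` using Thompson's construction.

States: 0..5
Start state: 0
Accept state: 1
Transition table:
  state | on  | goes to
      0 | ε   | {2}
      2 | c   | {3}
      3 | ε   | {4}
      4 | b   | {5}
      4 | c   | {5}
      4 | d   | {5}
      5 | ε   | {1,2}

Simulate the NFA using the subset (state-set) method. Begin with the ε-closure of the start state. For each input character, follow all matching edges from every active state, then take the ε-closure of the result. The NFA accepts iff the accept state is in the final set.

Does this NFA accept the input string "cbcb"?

Answer: ACCEPT

Derivation:
start: ε-closure({0}) = {0,2}
'c' @ 1: {3,4}
'b' @ 2: {1,2,5}  [accepting]
'c' @ 3: {3,4}
'b' @ 4: {1,2,5}  [accepting]
after full input: {1,2,5}  (accept=1 in)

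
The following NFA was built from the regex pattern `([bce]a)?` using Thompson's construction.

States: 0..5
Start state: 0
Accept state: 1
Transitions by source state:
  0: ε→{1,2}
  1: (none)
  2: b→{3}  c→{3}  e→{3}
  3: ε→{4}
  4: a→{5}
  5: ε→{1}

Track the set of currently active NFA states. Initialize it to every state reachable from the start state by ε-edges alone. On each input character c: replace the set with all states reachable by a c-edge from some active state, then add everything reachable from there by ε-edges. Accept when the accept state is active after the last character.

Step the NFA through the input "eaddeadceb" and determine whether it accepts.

start: ε-closure({0}) = {0,1,2}
'e' @ 1: {3,4}
'a' @ 2: {1,5}  [accepting]
'd' @ 3: {}  — state set empty
rest 'deadceb' ignored (set empty)
after full input: {}  (accept=1 not in)

Answer: REJECT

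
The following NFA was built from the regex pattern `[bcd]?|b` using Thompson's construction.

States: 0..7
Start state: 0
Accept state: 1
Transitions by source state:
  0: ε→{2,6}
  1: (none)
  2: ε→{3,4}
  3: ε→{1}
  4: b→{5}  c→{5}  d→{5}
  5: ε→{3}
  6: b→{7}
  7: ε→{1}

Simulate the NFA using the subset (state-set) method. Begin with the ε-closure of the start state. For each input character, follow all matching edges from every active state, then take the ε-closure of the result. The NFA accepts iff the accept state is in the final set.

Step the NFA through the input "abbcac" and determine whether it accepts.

Answer: REJECT

Derivation:
initial (ε-close {0}): {0,1,2,3,4,6}
'a' @ 1: {}  — state set empty
rest 'bbcac' ignored (set empty)
final: {}; accept 1 not in set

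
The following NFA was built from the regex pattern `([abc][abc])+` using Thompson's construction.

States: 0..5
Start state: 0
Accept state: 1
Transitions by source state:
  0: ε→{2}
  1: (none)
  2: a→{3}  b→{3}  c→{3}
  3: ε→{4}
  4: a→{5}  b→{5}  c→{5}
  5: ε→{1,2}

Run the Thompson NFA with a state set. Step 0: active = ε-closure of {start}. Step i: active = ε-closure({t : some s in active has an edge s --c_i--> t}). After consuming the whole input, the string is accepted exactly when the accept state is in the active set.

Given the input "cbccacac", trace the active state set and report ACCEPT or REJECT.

S₀ = ε-closure({0}) = {0,2}
'c' @ 1: {3,4}
'b' @ 2: {1,2,5}  (accept∈set)
'c' @ 3: {3,4}
'c' @ 4: {1,2,5}  (accept∈set)
'a' @ 5: {3,4}
'c' @ 6: {1,2,5}  (accept∈set)
'a' @ 7: {3,4}
'c' @ 8: {1,2,5}  (accept∈set)
final: {1,2,5}; accept 1 in set

Answer: ACCEPT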